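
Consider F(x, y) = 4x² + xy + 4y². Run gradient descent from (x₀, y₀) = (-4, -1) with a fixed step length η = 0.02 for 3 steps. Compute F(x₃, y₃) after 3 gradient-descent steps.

∇F = (8x + y, x + 8y)
Step 1: at (-4, -1), ∇F = (-33, -12) → (-4, -1) − 0.02·(-33, -12) = (-3.34, -0.76)
Step 2: at (-3.34, -0.76), ∇F = (-27.48, -9.42) → (-3.34, -0.76) − 0.02·(-27.48, -9.42) = (-2.7904, -0.5716)
Step 3: at (-2.7904, -0.5716), ∇F = (-22.8948, -7.3632) → (-2.7904, -0.5716) − 0.02·(-22.8948, -7.3632) = (-2.332504, -0.424336)
F(-2.332504, -0.424336) = 23.472309220992

23.472309220992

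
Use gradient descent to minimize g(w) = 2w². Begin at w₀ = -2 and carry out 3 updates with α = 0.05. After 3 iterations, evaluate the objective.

g′(w) = 4w
w₁ = -2 − 0.05·(-8) = -1.6
w₂ = -1.6 − 0.05·(-6.4) = -1.28
w₃ = -1.28 − 0.05·(-5.12) = -1.024
g(-1.024) = 2.097152

2.097152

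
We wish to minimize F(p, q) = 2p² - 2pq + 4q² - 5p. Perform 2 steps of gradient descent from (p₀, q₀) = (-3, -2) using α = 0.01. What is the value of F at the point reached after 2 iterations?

31.89902256

∇F = (4p - 2q - 5, -2p + 8q)
(p₁, q₁) = (-3, -2) − 0.01·(-13, -10) = (-2.87, -1.9)
(p₂, q₂) = (-2.87, -1.9) − 0.01·(-12.68, -9.46) = (-2.7432, -1.8054)
F(-2.7432, -1.8054) = 31.89902256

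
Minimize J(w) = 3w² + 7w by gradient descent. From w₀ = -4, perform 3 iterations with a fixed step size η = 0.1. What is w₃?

J′(w) = 6w + 7
w₁ = -4 − 0.1·(-17) = -2.3
w₂ = -2.3 − 0.1·(-6.8) = -1.62
w₃ = -1.62 − 0.1·(-2.72) = -1.348

-1.348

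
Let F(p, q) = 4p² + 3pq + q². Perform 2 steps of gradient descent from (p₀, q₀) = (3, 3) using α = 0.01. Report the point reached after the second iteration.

(2.3709, 2.7129)

∇F = (8p + 3q, 3p + 2q)
Step 1: at (3, 3), ∇F = (33, 15) → (3, 3) − 0.01·(33, 15) = (2.67, 2.85)
Step 2: at (2.67, 2.85), ∇F = (29.91, 13.71) → (2.67, 2.85) − 0.01·(29.91, 13.71) = (2.3709, 2.7129)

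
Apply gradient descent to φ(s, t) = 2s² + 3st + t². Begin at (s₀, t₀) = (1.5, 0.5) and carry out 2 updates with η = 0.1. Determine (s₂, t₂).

∇φ = (4s + 3t, 3s + 2t)
Step 1: at (1.5, 0.5), ∇φ = (7.5, 5.5) → (1.5, 0.5) − 0.1·(7.5, 5.5) = (0.75, -0.05)
Step 2: at (0.75, -0.05), ∇φ = (2.85, 2.15) → (0.75, -0.05) − 0.1·(2.85, 2.15) = (0.465, -0.265)

(0.465, -0.265)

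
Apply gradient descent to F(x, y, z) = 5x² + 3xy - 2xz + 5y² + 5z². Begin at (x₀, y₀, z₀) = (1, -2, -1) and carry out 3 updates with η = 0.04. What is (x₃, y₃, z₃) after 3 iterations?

∇F = (10x + 3y - 2z, 3x + 10y, -2x + 10z)
Step 1: at (1, -2, -1), ∇F = (6, -17, -12) → (1, -2, -1) − 0.04·(6, -17, -12) = (0.76, -1.32, -0.52)
Step 2: at (0.76, -1.32, -0.52), ∇F = (4.68, -10.92, -6.72) → (0.76, -1.32, -0.52) − 0.04·(4.68, -10.92, -6.72) = (0.5728, -0.8832, -0.2512)
Step 3: at (0.5728, -0.8832, -0.2512), ∇F = (3.5808, -7.1136, -3.6576) → (0.5728, -0.8832, -0.2512) − 0.04·(3.5808, -7.1136, -3.6576) = (0.429568, -0.598656, -0.104896)

(0.429568, -0.598656, -0.104896)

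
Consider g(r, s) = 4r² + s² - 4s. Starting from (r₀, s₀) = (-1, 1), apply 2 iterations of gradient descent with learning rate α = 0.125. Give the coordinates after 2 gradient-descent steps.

(0, 1.4375)

∇g = (8r, 2s - 4)
Step 1: at (-1, 1), ∇g = (-8, -2) → (-1, 1) − 0.125·(-8, -2) = (0, 1.25)
Step 2: at (0, 1.25), ∇g = (0, -1.5) → (0, 1.25) − 0.125·(0, -1.5) = (0, 1.4375)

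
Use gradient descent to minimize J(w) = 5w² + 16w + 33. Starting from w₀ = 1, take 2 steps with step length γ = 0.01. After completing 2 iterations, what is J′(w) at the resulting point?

21.06

J′(w) = 10w + 16
w₁ = 1 − 0.01·26 = 0.74
w₂ = 0.74 − 0.01·23.4 = 0.506
J′(w) at (0.506) = 21.06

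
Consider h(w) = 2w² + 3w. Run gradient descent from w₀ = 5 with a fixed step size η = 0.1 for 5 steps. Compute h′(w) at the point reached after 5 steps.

h′(w) = 4w + 3
w₁ = 5 − 0.1·23 = 2.7
w₂ = 2.7 − 0.1·13.8 = 1.32
w₃ = 1.32 − 0.1·8.28 = 0.492
w₄ = 0.492 − 0.1·4.968 = -0.0048
w₅ = -0.0048 − 0.1·2.9808 = -0.30288
h′(w) at (-0.30288) = 1.78848

1.78848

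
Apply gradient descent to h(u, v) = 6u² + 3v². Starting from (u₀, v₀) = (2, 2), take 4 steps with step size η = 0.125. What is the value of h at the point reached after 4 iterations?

0.09393310546875

∇h = (12u, 6v)
Step 1: at (2, 2), ∇h = (24, 12) → (2, 2) − 0.125·(24, 12) = (-1, 0.5)
Step 2: at (-1, 0.5), ∇h = (-12, 3) → (-1, 0.5) − 0.125·(-12, 3) = (0.5, 0.125)
Step 3: at (0.5, 0.125), ∇h = (6, 0.75) → (0.5, 0.125) − 0.125·(6, 0.75) = (-0.25, 0.03125)
Step 4: at (-0.25, 0.03125), ∇h = (-3, 0.1875) → (-0.25, 0.03125) − 0.125·(-3, 0.1875) = (0.125, 0.0078125)
h(0.125, 0.0078125) = 0.09393310546875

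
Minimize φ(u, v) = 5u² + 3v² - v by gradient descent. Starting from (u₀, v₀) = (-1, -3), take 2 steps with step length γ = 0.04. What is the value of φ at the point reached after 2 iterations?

∇φ = (10u, 6v - 1)
Step 1: at (-1, -3), ∇φ = (-10, -19) → (-1, -3) − 0.04·(-10, -19) = (-0.6, -2.24)
Step 2: at (-0.6, -2.24), ∇φ = (-6, -14.44) → (-0.6, -2.24) − 0.04·(-6, -14.44) = (-0.36, -1.6624)
φ(-0.36, -1.6624) = 10.60112128

10.60112128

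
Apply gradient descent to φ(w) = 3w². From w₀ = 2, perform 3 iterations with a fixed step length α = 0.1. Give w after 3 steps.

0.128

φ′(w) = 6w
w₁ = 2 − 0.1·12 = 0.8
w₂ = 0.8 − 0.1·4.8 = 0.32
w₃ = 0.32 − 0.1·1.92 = 0.128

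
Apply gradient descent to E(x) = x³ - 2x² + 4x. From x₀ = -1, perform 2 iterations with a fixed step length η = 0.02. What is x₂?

E′(x) = 3x² - 4x + 4
Step 1: E′(-1) = 11; x₁ = -1 − 0.02·11 = -1.22
Step 2: E′(-1.22) = 13.3452; x₂ = -1.22 − 0.02·13.3452 = -1.486904

-1.486904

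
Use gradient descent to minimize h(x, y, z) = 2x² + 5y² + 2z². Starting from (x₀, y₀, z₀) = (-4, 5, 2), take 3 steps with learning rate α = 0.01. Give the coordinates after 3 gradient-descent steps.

∇h = (4x, 10y, 4z)
Step 1: at (-4, 5, 2), ∇h = (-16, 50, 8) → (-4, 5, 2) − 0.01·(-16, 50, 8) = (-3.84, 4.5, 1.92)
Step 2: at (-3.84, 4.5, 1.92), ∇h = (-15.36, 45, 7.68) → (-3.84, 4.5, 1.92) − 0.01·(-15.36, 45, 7.68) = (-3.6864, 4.05, 1.8432)
Step 3: at (-3.6864, 4.05, 1.8432), ∇h = (-14.7456, 40.5, 7.3728) → (-3.6864, 4.05, 1.8432) − 0.01·(-14.7456, 40.5, 7.3728) = (-3.538944, 3.645, 1.769472)

(-3.538944, 3.645, 1.769472)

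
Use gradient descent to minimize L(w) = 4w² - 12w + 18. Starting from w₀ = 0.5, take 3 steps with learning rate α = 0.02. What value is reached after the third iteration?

L′(w) = 8w - 12
Step 1: L′(0.5) = -8; w₁ = 0.5 − 0.02·(-8) = 0.66
Step 2: L′(0.66) = -6.72; w₂ = 0.66 − 0.02·(-6.72) = 0.7944
Step 3: L′(0.7944) = -5.6448; w₃ = 0.7944 − 0.02·(-5.6448) = 0.907296

0.907296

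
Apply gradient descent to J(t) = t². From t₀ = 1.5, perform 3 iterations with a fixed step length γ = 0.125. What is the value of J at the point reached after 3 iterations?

J′(t) = 2t
Step 1: J′(1.5) = 3; t₁ = 1.5 − 0.125·3 = 1.125
Step 2: J′(1.125) = 2.25; t₂ = 1.125 − 0.125·2.25 = 0.84375
Step 3: J′(0.84375) = 1.6875; t₃ = 0.84375 − 0.125·1.6875 = 0.6328125
J(0.6328125) = 0.40045166015625

0.40045166015625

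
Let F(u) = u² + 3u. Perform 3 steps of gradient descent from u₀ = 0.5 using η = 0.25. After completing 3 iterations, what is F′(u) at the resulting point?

F′(u) = 2u + 3
Step 1: F′(0.5) = 4; u₁ = 0.5 − 0.25·4 = -0.5
Step 2: F′(-0.5) = 2; u₂ = -0.5 − 0.25·2 = -1
Step 3: F′(-1) = 1; u₃ = -1 − 0.25·1 = -1.25
F′(u) at (-1.25) = 0.5

0.5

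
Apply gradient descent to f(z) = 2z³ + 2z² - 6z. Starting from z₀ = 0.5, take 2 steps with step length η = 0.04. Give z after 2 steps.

f′(z) = 6z² + 4z - 6
z₁ = 0.5 − 0.04·(-2.5) = 0.6
z₂ = 0.6 − 0.04·(-1.44) = 0.6576

0.6576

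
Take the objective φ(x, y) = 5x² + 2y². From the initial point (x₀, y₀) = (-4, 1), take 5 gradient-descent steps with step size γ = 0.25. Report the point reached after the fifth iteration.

∇φ = (10x, 4y)
(x₁, y₁) = (-4, 1) − 0.25·(-40, 4) = (6, 0)
(x₂, y₂) = (6, 0) − 0.25·(60, 0) = (-9, 0)
(x₃, y₃) = (-9, 0) − 0.25·(-90, 0) = (13.5, 0)
(x₄, y₄) = (13.5, 0) − 0.25·(135, 0) = (-20.25, 0)
(x₅, y₅) = (-20.25, 0) − 0.25·(-202.5, 0) = (30.375, 0)

(30.375, 0)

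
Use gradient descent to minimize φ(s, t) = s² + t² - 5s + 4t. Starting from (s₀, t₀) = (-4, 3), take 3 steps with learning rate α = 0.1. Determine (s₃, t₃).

∇φ = (2s - 5, 2t + 4)
Step 1: at (-4, 3), ∇φ = (-13, 10) → (-4, 3) − 0.1·(-13, 10) = (-2.7, 2)
Step 2: at (-2.7, 2), ∇φ = (-10.4, 8) → (-2.7, 2) − 0.1·(-10.4, 8) = (-1.66, 1.2)
Step 3: at (-1.66, 1.2), ∇φ = (-8.32, 6.4) → (-1.66, 1.2) − 0.1·(-8.32, 6.4) = (-0.828, 0.56)

(-0.828, 0.56)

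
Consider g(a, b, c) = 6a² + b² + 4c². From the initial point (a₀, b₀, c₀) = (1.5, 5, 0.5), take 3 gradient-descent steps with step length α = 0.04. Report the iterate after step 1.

∇g = (12a, 2b, 8c)
Step 1: at (1.5, 5, 0.5), ∇g = (18, 10, 4) → (1.5, 5, 0.5) − 0.04·(18, 10, 4) = (0.78, 4.6, 0.34)

(0.78, 4.6, 0.34)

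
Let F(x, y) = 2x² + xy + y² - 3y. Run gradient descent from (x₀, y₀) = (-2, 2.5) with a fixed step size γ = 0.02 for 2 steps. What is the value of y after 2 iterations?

2.4978

∇F = (4x + y, x + 2y - 3)
Step 1: at (-2, 2.5), ∇F = (-5.5, 0) → (-2, 2.5) − 0.02·(-5.5, 0) = (-1.89, 2.5)
Step 2: at (-1.89, 2.5), ∇F = (-5.06, 0.11) → (-1.89, 2.5) − 0.02·(-5.06, 0.11) = (-1.7888, 2.4978)
y = 2.4978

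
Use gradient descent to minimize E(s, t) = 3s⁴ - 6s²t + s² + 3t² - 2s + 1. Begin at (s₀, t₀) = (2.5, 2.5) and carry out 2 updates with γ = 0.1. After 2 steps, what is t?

∇E = (12s³ - 12st + 2s - 2, -6s² + 6t)
(s₁, t₁) = (2.5, 2.5) − 0.1·(115.5, -22.5) = (-9.05, 4.75)
(s₂, t₂) = (-9.05, 4.75) − 0.1·(-8398.8615, -462.915) = (830.83615, 51.0415)
t = 51.0415

51.0415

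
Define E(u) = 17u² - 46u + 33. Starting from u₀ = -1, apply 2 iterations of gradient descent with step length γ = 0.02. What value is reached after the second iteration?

E′(u) = 34u - 46
u₁ = -1 − 0.02·(-80) = 0.6
u₂ = 0.6 − 0.02·(-25.6) = 1.112

1.112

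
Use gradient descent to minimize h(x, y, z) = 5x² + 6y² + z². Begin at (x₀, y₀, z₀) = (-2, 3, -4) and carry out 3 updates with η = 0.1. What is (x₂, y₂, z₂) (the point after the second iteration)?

(0, 0.12, -2.56)

∇h = (10x, 12y, 2z)
(x₁, y₁, z₁) = (-2, 3, -4) − 0.1·(-20, 36, -8) = (0, -0.6, -3.2)
(x₂, y₂, z₂) = (0, -0.6, -3.2) − 0.1·(0, -7.2, -6.4) = (0, 0.12, -2.56)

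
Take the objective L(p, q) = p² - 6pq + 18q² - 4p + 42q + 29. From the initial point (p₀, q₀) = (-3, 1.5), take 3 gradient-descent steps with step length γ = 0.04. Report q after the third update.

-1.92912

∇L = (2p - 6q - 4, -6p + 36q + 42)
Step 1: at (-3, 1.5), ∇L = (-19, 114) → (-3, 1.5) − 0.04·(-19, 114) = (-2.24, -3.06)
Step 2: at (-2.24, -3.06), ∇L = (9.88, -54.72) → (-2.24, -3.06) − 0.04·(9.88, -54.72) = (-2.6352, -0.8712)
Step 3: at (-2.6352, -0.8712), ∇L = (-4.0432, 26.448) → (-2.6352, -0.8712) − 0.04·(-4.0432, 26.448) = (-2.473472, -1.92912)
q = -1.92912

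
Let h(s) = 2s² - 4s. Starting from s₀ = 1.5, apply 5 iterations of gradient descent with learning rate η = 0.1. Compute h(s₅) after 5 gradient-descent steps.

-1.9969766912

h′(s) = 4s - 4
s₁ = 1.5 − 0.1·2 = 1.3
s₂ = 1.3 − 0.1·1.2 = 1.18
s₃ = 1.18 − 0.1·0.72 = 1.108
s₄ = 1.108 − 0.1·0.432 = 1.0648
s₅ = 1.0648 − 0.1·0.2592 = 1.03888
h(1.03888) = -1.9969766912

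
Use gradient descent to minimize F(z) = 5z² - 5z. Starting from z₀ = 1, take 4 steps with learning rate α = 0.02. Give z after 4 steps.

F′(z) = 10z - 5
Step 1: F′(1) = 5; z₁ = 1 − 0.02·5 = 0.9
Step 2: F′(0.9) = 4; z₂ = 0.9 − 0.02·4 = 0.82
Step 3: F′(0.82) = 3.2; z₃ = 0.82 − 0.02·3.2 = 0.756
Step 4: F′(0.756) = 2.56; z₄ = 0.756 − 0.02·2.56 = 0.7048

0.7048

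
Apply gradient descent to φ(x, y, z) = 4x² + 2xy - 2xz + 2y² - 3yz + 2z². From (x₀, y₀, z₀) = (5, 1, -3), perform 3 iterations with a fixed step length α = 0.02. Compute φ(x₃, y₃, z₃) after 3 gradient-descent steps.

43.30940638624

∇φ = (8x + 2y - 2z, 2x + 4y - 3z, -2x - 3y + 4z)
Step 1: at (5, 1, -3), ∇φ = (48, 23, -25) → (5, 1, -3) − 0.02·(48, 23, -25) = (4.04, 0.54, -2.5)
Step 2: at (4.04, 0.54, -2.5), ∇φ = (38.4, 17.74, -19.7) → (4.04, 0.54, -2.5) − 0.02·(38.4, 17.74, -19.7) = (3.272, 0.1852, -2.106)
Step 3: at (3.272, 0.1852, -2.106), ∇φ = (30.7584, 13.6028, -15.5236) → (3.272, 0.1852, -2.106) − 0.02·(30.7584, 13.6028, -15.5236) = (2.656832, -0.086856, -1.795528)
φ(2.656832, -0.086856, -1.795528) = 43.30940638624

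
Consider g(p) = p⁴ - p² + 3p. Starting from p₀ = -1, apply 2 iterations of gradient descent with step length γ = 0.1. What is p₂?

g′(p) = 4p³ - 2p + 3
p₁ = -1 − 0.1·1 = -1.1
p₂ = -1.1 − 0.1·(-0.124) = -1.0876

-1.0876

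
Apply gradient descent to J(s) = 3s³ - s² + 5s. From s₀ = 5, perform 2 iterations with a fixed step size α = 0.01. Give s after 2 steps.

J′(s) = 9s² - 2s + 5
s₁ = 5 − 0.01·220 = 2.8
s₂ = 2.8 − 0.01·69.96 = 2.1004

2.1004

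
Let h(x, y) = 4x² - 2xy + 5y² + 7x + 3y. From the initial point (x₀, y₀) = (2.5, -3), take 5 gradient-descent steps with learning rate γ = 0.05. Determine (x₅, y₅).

∇h = (8x - 2y + 7, -2x + 10y + 3)
Step 1: at (2.5, -3), ∇h = (33, -32) → (2.5, -3) − 0.05·(33, -32) = (0.85, -1.4)
Step 2: at (0.85, -1.4), ∇h = (16.6, -12.7) → (0.85, -1.4) − 0.05·(16.6, -12.7) = (0.02, -0.765)
Step 3: at (0.02, -0.765), ∇h = (8.69, -4.69) → (0.02, -0.765) − 0.05·(8.69, -4.69) = (-0.4145, -0.5305)
Step 4: at (-0.4145, -0.5305), ∇h = (4.745, -1.476) → (-0.4145, -0.5305) − 0.05·(4.745, -1.476) = (-0.65175, -0.4567)
Step 5: at (-0.65175, -0.4567), ∇h = (2.6994, -0.2635) → (-0.65175, -0.4567) − 0.05·(2.6994, -0.2635) = (-0.78672, -0.443525)

(-0.78672, -0.443525)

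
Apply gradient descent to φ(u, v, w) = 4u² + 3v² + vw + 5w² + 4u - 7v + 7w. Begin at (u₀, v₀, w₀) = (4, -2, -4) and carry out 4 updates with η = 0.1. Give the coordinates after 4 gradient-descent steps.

∇φ = (8u + 4, 6v + w - 7, v + 10w + 7)
(u₁, v₁, w₁) = (4, -2, -4) − 0.1·(36, -23, -35) = (0.4, 0.3, -0.5)
(u₂, v₂, w₂) = (0.4, 0.3, -0.5) − 0.1·(7.2, -5.7, 2.3) = (-0.32, 0.87, -0.73)
(u₃, v₃, w₃) = (-0.32, 0.87, -0.73) − 0.1·(1.44, -2.51, 0.57) = (-0.464, 1.121, -0.787)
(u₄, v₄, w₄) = (-0.464, 1.121, -0.787) − 0.1·(0.288, -1.061, 0.251) = (-0.4928, 1.2271, -0.8121)

(-0.4928, 1.2271, -0.8121)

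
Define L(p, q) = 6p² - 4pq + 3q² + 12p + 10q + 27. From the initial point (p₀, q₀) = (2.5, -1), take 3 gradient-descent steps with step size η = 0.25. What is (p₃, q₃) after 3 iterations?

(-45.75, 18.875)

∇L = (12p - 4q + 12, -4p + 6q + 10)
Step 1: at (2.5, -1), ∇L = (46, -6) → (2.5, -1) − 0.25·(46, -6) = (-9, 0.5)
Step 2: at (-9, 0.5), ∇L = (-98, 49) → (-9, 0.5) − 0.25·(-98, 49) = (15.5, -11.75)
Step 3: at (15.5, -11.75), ∇L = (245, -122.5) → (15.5, -11.75) − 0.25·(245, -122.5) = (-45.75, 18.875)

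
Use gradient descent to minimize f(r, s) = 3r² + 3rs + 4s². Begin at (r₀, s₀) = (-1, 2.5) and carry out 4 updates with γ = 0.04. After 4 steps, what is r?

-0.84204544

∇f = (6r + 3s, 3r + 8s)
(r₁, s₁) = (-1, 2.5) − 0.04·(1.5, 17) = (-1.06, 1.82)
(r₂, s₂) = (-1.06, 1.82) − 0.04·(-0.9, 11.38) = (-1.024, 1.3648)
(r₃, s₃) = (-1.024, 1.3648) − 0.04·(-2.0496, 7.8464) = (-0.942016, 1.050944)
(r₄, s₄) = (-0.942016, 1.050944) − 0.04·(-2.499264, 5.581504) = (-0.84204544, 0.82768384)
r = -0.84204544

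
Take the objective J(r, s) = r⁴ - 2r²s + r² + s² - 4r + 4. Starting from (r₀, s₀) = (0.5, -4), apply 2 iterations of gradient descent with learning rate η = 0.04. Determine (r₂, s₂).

(0.25011968, -3.360928)

∇J = (4r³ - 4rs + 2r - 4, -2r² + 2s)
(r₁, s₁) = (0.5, -4) − 0.04·(5.5, -8.5) = (0.28, -3.66)
(r₂, s₂) = (0.28, -3.66) − 0.04·(0.747008, -7.4768) = (0.25011968, -3.360928)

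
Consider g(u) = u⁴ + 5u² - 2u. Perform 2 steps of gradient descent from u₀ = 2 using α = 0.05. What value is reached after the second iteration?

-0.125

g′(u) = 4u³ + 10u - 2
Step 1: g′(2) = 50; u₁ = 2 − 0.05·50 = -0.5
Step 2: g′(-0.5) = -7.5; u₂ = -0.5 − 0.05·(-7.5) = -0.125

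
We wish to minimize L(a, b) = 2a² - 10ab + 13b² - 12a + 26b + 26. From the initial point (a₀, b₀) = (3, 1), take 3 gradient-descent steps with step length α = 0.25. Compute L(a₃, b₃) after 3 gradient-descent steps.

∇L = (4a - 10b - 12, -10a + 26b + 26)
Step 1: at (3, 1), ∇L = (-10, 22) → (3, 1) − 0.25·(-10, 22) = (5.5, -4.5)
Step 2: at (5.5, -4.5), ∇L = (55, -146) → (5.5, -4.5) − 0.25·(55, -146) = (-8.25, 32)
Step 3: at (-8.25, 32), ∇L = (-365, 940.5) → (-8.25, 32) − 0.25·(-365, 940.5) = (83, -203.125)
L(83, -203.125) = 712497.453125

712497.453125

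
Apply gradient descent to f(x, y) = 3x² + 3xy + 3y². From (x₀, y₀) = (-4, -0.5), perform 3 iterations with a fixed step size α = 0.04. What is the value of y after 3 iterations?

∇f = (6x + 3y, 3x + 6y)
(x₁, y₁) = (-4, -0.5) − 0.04·(-25.5, -15) = (-2.98, 0.1)
(x₂, y₂) = (-2.98, 0.1) − 0.04·(-17.58, -8.34) = (-2.2768, 0.4336)
(x₃, y₃) = (-2.2768, 0.4336) − 0.04·(-12.36, -4.2288) = (-1.7824, 0.602752)
y = 0.602752

0.602752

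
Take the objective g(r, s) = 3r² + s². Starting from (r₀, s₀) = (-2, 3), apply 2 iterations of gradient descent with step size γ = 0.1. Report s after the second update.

1.92

∇g = (6r, 2s)
(r₁, s₁) = (-2, 3) − 0.1·(-12, 6) = (-0.8, 2.4)
(r₂, s₂) = (-0.8, 2.4) − 0.1·(-4.8, 4.8) = (-0.32, 1.92)
s = 1.92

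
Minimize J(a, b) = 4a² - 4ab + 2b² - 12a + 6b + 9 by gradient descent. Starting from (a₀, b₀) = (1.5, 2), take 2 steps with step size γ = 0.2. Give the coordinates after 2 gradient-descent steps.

∇J = (8a - 4b - 12, -4a + 4b + 6)
Step 1: at (1.5, 2), ∇J = (-8, 8) → (1.5, 2) − 0.2·(-8, 8) = (3.1, 0.4)
Step 2: at (3.1, 0.4), ∇J = (11.2, -4.8) → (3.1, 0.4) − 0.2·(11.2, -4.8) = (0.86, 1.36)

(0.86, 1.36)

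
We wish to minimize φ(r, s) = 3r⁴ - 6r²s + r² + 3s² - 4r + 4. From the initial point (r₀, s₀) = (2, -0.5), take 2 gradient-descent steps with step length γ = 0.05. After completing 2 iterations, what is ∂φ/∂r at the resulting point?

81265.516789909248

∇φ = (12r³ - 12rs + 2r - 4, -6r² + 6s)
Step 1: at (2, -0.5), ∇φ = (108, -27) → (2, -0.5) − 0.05·(108, -27) = (-3.4, 0.85)
Step 2: at (-3.4, 0.85), ∇φ = (-447.768, -64.26) → (-3.4, 0.85) − 0.05·(-447.768, -64.26) = (18.9884, 4.063)
∂φ/∂r at (18.9884, 4.063) = 81265.516789909248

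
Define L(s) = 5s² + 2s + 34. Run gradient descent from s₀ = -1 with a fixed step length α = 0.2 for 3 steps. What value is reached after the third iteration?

0.6

L′(s) = 10s + 2
s₁ = -1 − 0.2·(-8) = 0.6
s₂ = 0.6 − 0.2·8 = -1
s₃ = -1 − 0.2·(-8) = 0.6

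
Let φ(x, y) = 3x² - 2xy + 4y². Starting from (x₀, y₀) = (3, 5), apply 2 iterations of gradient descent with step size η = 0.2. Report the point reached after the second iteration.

∇φ = (6x - 2y, -2x + 8y)
(x₁, y₁) = (3, 5) − 0.2·(8, 34) = (1.4, -1.8)
(x₂, y₂) = (1.4, -1.8) − 0.2·(12, -17.2) = (-1, 1.64)

(-1, 1.64)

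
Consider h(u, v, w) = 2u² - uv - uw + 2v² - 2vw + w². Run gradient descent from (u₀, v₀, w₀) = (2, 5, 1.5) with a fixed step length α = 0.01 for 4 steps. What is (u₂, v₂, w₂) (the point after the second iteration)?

(1.97, 4.70765, 1.67505)

∇h = (4u - v - w, -u + 4v - 2w, -u - 2v + 2w)
Step 1: at (2, 5, 1.5), ∇h = (1.5, 15, -9) → (2, 5, 1.5) − 0.01·(1.5, 15, -9) = (1.985, 4.85, 1.59)
Step 2: at (1.985, 4.85, 1.59), ∇h = (1.5, 14.235, -8.505) → (1.985, 4.85, 1.59) − 0.01·(1.5, 14.235, -8.505) = (1.97, 4.70765, 1.67505)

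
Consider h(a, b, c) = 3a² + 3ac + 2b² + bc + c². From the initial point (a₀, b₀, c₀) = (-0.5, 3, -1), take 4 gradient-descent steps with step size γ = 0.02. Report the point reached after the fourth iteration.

(-0.10231184, 2.21918064, -0.97660016)

∇h = (6a + 3c, 4b + c, 3a + b + 2c)
(a₁, b₁, c₁) = (-0.5, 3, -1) − 0.02·(-6, 11, -0.5) = (-0.38, 2.78, -0.99)
(a₂, b₂, c₂) = (-0.38, 2.78, -0.99) − 0.02·(-5.25, 10.13, -0.34) = (-0.275, 2.5774, -0.9832)
(a₃, b₃, c₃) = (-0.275, 2.5774, -0.9832) − 0.02·(-4.5996, 9.3264, -0.214) = (-0.183008, 2.390872, -0.97892)
(a₄, b₄, c₄) = (-0.183008, 2.390872, -0.97892) − 0.02·(-4.034808, 8.584568, -0.115992) = (-0.10231184, 2.21918064, -0.97660016)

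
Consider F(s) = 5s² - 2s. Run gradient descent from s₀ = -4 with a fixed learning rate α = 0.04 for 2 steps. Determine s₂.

-1.312

F′(s) = 10s - 2
Step 1: F′(-4) = -42; s₁ = -4 − 0.04·(-42) = -2.32
Step 2: F′(-2.32) = -25.2; s₂ = -2.32 − 0.04·(-25.2) = -1.312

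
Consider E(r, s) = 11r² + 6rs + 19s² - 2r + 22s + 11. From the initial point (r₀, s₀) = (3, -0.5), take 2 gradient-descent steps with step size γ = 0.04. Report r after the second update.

∇E = (22r + 6s - 2, 6r + 38s + 22)
Step 1: at (3, -0.5), ∇E = (61, 21) → (3, -0.5) − 0.04·(61, 21) = (0.56, -1.34)
Step 2: at (0.56, -1.34), ∇E = (2.28, -25.56) → (0.56, -1.34) − 0.04·(2.28, -25.56) = (0.4688, -0.3176)
r = 0.4688

0.4688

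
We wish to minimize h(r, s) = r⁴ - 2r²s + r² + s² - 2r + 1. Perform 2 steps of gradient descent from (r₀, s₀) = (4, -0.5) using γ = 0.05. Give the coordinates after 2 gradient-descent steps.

∇h = (4r³ - 4rs + 2r - 2, -2r² + 2s)
(r₁, s₁) = (4, -0.5) − 0.05·(270, -33) = (-9.5, 1.15)
(r₂, s₂) = (-9.5, 1.15) − 0.05·(-3406.8, -178.2) = (160.84, 10.06)

(160.84, 10.06)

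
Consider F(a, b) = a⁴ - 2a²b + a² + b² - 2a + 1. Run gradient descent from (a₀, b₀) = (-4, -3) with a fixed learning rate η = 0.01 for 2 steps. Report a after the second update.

∇F = (4a³ - 4ab + 2a - 2, -2a² + 2b)
Step 1: at (-4, -3), ∇F = (-314, -38) → (-4, -3) − 0.01·(-314, -38) = (-0.86, -2.62)
Step 2: at (-0.86, -2.62), ∇F = (-15.277024, -6.7192) → (-0.86, -2.62) − 0.01·(-15.277024, -6.7192) = (-0.70722976, -2.552808)
a = -0.70722976

-0.70722976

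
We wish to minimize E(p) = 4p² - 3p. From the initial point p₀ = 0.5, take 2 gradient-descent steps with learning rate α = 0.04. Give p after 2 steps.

E′(p) = 8p - 3
p₁ = 0.5 − 0.04·1 = 0.46
p₂ = 0.46 − 0.04·0.68 = 0.4328

0.4328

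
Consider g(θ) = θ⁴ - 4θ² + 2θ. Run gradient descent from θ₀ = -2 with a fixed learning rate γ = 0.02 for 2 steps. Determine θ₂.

-1.62812416

g′(θ) = 4θ³ - 8θ + 2
Step 1: g′(-2) = -14; θ₁ = -2 − 0.02·(-14) = -1.72
Step 2: g′(-1.72) = -4.593792; θ₂ = -1.72 − 0.02·(-4.593792) = -1.62812416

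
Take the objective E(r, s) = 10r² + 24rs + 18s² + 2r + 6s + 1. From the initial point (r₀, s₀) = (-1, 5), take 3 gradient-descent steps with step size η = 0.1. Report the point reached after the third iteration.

∇E = (20r + 24s + 2, 24r + 36s + 6)
Step 1: at (-1, 5), ∇E = (102, 162) → (-1, 5) − 0.1·(102, 162) = (-11.2, -11.2)
Step 2: at (-11.2, -11.2), ∇E = (-490.8, -666) → (-11.2, -11.2) − 0.1·(-490.8, -666) = (37.88, 55.4)
Step 3: at (37.88, 55.4), ∇E = (2089.2, 2909.52) → (37.88, 55.4) − 0.1·(2089.2, 2909.52) = (-171.04, -235.552)

(-171.04, -235.552)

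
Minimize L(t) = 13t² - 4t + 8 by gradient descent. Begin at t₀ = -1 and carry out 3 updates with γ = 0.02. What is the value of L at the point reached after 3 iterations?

7.9039909888

L′(t) = 26t - 4
t₁ = -1 − 0.02·(-30) = -0.4
t₂ = -0.4 − 0.02·(-14.4) = -0.112
t₃ = -0.112 − 0.02·(-6.912) = 0.02624
L(0.02624) = 7.9039909888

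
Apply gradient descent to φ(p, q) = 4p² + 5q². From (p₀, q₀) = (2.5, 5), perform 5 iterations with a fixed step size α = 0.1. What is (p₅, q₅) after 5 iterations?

∇φ = (8p, 10q)
Step 1: at (2.5, 5), ∇φ = (20, 50) → (2.5, 5) − 0.1·(20, 50) = (0.5, 0)
Step 2: at (0.5, 0), ∇φ = (4, 0) → (0.5, 0) − 0.1·(4, 0) = (0.1, 0)
Step 3: at (0.1, 0), ∇φ = (0.8, 0) → (0.1, 0) − 0.1·(0.8, 0) = (0.02, 0)
Step 4: at (0.02, 0), ∇φ = (0.16, 0) → (0.02, 0) − 0.1·(0.16, 0) = (0.004, 0)
Step 5: at (0.004, 0), ∇φ = (0.032, 0) → (0.004, 0) − 0.1·(0.032, 0) = (0.0008, 0)

(0.0008, 0)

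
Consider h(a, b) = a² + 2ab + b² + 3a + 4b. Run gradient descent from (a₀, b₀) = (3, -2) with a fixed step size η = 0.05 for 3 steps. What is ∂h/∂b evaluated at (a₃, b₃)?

3.316

∇h = (2a + 2b + 3, 2a + 2b + 4)
(a₁, b₁) = (3, -2) − 0.05·(5, 6) = (2.75, -2.3)
(a₂, b₂) = (2.75, -2.3) − 0.05·(3.9, 4.9) = (2.555, -2.545)
(a₃, b₃) = (2.555, -2.545) − 0.05·(3.02, 4.02) = (2.404, -2.746)
∂h/∂b at (2.404, -2.746) = 3.316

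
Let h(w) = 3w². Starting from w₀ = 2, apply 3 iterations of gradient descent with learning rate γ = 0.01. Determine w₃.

1.661168

h′(w) = 6w
w₁ = 2 − 0.01·12 = 1.88
w₂ = 1.88 − 0.01·11.28 = 1.7672
w₃ = 1.7672 − 0.01·10.6032 = 1.661168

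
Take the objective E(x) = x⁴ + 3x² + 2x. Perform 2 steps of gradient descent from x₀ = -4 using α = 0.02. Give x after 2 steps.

E′(x) = 4x³ + 6x + 2
x₁ = -4 − 0.02·(-278) = 1.56
x₂ = 1.56 − 0.02·26.545664 = 1.02908672

1.02908672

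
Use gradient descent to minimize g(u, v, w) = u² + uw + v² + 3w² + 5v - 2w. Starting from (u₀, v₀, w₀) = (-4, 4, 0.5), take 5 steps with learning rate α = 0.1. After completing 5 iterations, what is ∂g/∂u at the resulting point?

∇g = (2u + w, 2v + 5, u + 6w - 2)
Step 1: at (-4, 4, 0.5), ∇g = (-7.5, 13, -3) → (-4, 4, 0.5) − 0.1·(-7.5, 13, -3) = (-3.25, 2.7, 0.8)
Step 2: at (-3.25, 2.7, 0.8), ∇g = (-5.7, 10.4, -0.45) → (-3.25, 2.7, 0.8) − 0.1·(-5.7, 10.4, -0.45) = (-2.68, 1.66, 0.845)
Step 3: at (-2.68, 1.66, 0.845), ∇g = (-4.515, 8.32, 0.39) → (-2.68, 1.66, 0.845) − 0.1·(-4.515, 8.32, 0.39) = (-2.2285, 0.828, 0.806)
Step 4: at (-2.2285, 0.828, 0.806), ∇g = (-3.651, 6.656, 0.6075) → (-2.2285, 0.828, 0.806) − 0.1·(-3.651, 6.656, 0.6075) = (-1.8634, 0.1624, 0.74525)
Step 5: at (-1.8634, 0.1624, 0.74525), ∇g = (-2.98155, 5.3248, 0.6081) → (-1.8634, 0.1624, 0.74525) − 0.1·(-2.98155, 5.3248, 0.6081) = (-1.565245, -0.37008, 0.68444)
∂g/∂u at (-1.565245, -0.37008, 0.68444) = -2.44605

-2.44605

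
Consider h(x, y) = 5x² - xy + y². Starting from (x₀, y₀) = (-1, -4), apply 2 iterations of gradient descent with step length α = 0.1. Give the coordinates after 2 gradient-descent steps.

(-0.33, -2.68)

∇h = (10x - y, -x + 2y)
(x₁, y₁) = (-1, -4) − 0.1·(-6, -7) = (-0.4, -3.3)
(x₂, y₂) = (-0.4, -3.3) − 0.1·(-0.7, -6.2) = (-0.33, -2.68)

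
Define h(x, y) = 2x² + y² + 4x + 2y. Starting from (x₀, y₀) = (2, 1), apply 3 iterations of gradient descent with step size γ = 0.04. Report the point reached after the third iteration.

∇h = (4x + 4, 2y + 2)
(x₁, y₁) = (2, 1) − 0.04·(12, 4) = (1.52, 0.84)
(x₂, y₂) = (1.52, 0.84) − 0.04·(10.08, 3.68) = (1.1168, 0.6928)
(x₃, y₃) = (1.1168, 0.6928) − 0.04·(8.4672, 3.3856) = (0.778112, 0.557376)

(0.778112, 0.557376)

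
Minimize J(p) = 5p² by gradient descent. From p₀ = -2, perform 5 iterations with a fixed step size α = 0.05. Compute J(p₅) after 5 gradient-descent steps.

J′(p) = 10p
p₁ = -2 − 0.05·(-20) = -1
p₂ = -1 − 0.05·(-10) = -0.5
p₃ = -0.5 − 0.05·(-5) = -0.25
p₄ = -0.25 − 0.05·(-2.5) = -0.125
p₅ = -0.125 − 0.05·(-1.25) = -0.0625
J(-0.0625) = 0.01953125

0.01953125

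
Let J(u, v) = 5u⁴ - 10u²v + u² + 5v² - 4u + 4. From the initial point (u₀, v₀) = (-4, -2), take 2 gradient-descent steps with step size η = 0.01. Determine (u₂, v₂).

(-222.9217216, 10.88704)

∇J = (20u³ - 20uv + 2u - 4, -10u² + 10v)
(u₁, v₁) = (-4, -2) − 0.01·(-1452, -180) = (10.52, -0.2)
(u₂, v₂) = (10.52, -0.2) − 0.01·(23344.17216, -1108.704) = (-222.9217216, 10.88704)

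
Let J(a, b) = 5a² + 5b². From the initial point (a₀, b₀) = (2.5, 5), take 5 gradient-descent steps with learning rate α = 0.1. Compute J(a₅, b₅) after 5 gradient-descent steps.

0

∇J = (10a, 10b)
(a₁, b₁) = (2.5, 5) − 0.1·(25, 50) = (0, 0)
(a₂, b₂) = (0, 0) − 0.1·(0, 0) = (0, 0)
(a₃, b₃) = (0, 0) − 0.1·(0, 0) = (0, 0)
(a₄, b₄) = (0, 0) − 0.1·(0, 0) = (0, 0)
(a₅, b₅) = (0, 0) − 0.1·(0, 0) = (0, 0)
J(0, 0) = 0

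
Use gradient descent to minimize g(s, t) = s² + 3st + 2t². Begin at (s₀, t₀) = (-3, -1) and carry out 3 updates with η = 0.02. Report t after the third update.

-0.310904

∇g = (2s + 3t, 3s + 4t)
Step 1: at (-3, -1), ∇g = (-9, -13) → (-3, -1) − 0.02·(-9, -13) = (-2.82, -0.74)
Step 2: at (-2.82, -0.74), ∇g = (-7.86, -11.42) → (-2.82, -0.74) − 0.02·(-7.86, -11.42) = (-2.6628, -0.5116)
Step 3: at (-2.6628, -0.5116), ∇g = (-6.8604, -10.0348) → (-2.6628, -0.5116) − 0.02·(-6.8604, -10.0348) = (-2.525592, -0.310904)
t = -0.310904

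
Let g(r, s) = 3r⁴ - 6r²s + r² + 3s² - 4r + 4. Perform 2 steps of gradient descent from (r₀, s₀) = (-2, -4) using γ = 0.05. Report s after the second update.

∇g = (12r³ - 12rs + 2r - 4, -6r² + 6s)
(r₁, s₁) = (-2, -4) − 0.05·(-200, -48) = (8, -1.6)
(r₂, s₂) = (8, -1.6) − 0.05·(6309.6, -393.6) = (-307.48, 18.08)
s = 18.08

18.08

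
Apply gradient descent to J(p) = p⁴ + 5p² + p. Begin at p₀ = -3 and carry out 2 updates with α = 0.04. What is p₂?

-0.99247872

J′(p) = 4p³ + 10p + 1
Step 1: J′(-3) = -137; p₁ = -3 − 0.04·(-137) = 2.48
Step 2: J′(2.48) = 86.811968; p₂ = 2.48 − 0.04·86.811968 = -0.99247872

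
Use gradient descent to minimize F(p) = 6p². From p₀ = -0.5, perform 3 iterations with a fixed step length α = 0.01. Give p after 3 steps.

-0.340736

F′(p) = 12p
p₁ = -0.5 − 0.01·(-6) = -0.44
p₂ = -0.44 − 0.01·(-5.28) = -0.3872
p₃ = -0.3872 − 0.01·(-4.6464) = -0.340736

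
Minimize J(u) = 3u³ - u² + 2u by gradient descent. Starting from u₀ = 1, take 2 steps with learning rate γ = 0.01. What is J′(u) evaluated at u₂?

6.587724026169

J′(u) = 9u² - 2u + 2
Step 1: J′(1) = 9; u₁ = 1 − 0.01·9 = 0.91
Step 2: J′(0.91) = 7.6329; u₂ = 0.91 − 0.01·7.6329 = 0.833671
J′(u) at (0.833671) = 6.587724026169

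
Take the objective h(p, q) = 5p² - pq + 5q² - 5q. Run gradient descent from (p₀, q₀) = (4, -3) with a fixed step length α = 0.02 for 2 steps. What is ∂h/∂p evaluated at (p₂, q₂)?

26.2892

∇h = (10p - q, -p + 10q - 5)
(p₁, q₁) = (4, -3) − 0.02·(43, -39) = (3.14, -2.22)
(p₂, q₂) = (3.14, -2.22) − 0.02·(33.62, -30.34) = (2.4676, -1.6132)
∂h/∂p at (2.4676, -1.6132) = 26.2892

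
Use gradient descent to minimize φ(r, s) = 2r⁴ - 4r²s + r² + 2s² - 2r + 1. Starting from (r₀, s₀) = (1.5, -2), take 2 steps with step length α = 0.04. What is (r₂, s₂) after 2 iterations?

(-0.14617216, -1.054976)

∇φ = (8r³ - 8rs + 2r - 2, -4r² + 4s)
Step 1: at (1.5, -2), ∇φ = (52, -17) → (1.5, -2) − 0.04·(52, -17) = (-0.58, -1.32)
Step 2: at (-0.58, -1.32), ∇φ = (-10.845696, -6.6256) → (-0.58, -1.32) − 0.04·(-10.845696, -6.6256) = (-0.14617216, -1.054976)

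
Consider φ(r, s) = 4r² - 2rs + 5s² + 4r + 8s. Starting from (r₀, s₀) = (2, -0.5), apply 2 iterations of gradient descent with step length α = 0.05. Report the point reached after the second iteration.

∇φ = (8r - 2s + 4, -2r + 10s + 8)
(r₁, s₁) = (2, -0.5) − 0.05·(21, -1) = (0.95, -0.45)
(r₂, s₂) = (0.95, -0.45) − 0.05·(12.5, 1.6) = (0.325, -0.53)

(0.325, -0.53)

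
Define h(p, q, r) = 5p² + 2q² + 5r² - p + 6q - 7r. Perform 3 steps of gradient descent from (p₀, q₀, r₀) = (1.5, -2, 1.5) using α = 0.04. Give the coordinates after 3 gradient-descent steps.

∇h = (10p - 1, 4q + 6, 10r - 7)
(p₁, q₁, r₁) = (1.5, -2, 1.5) − 0.04·(14, -2, 8) = (0.94, -1.92, 1.18)
(p₂, q₂, r₂) = (0.94, -1.92, 1.18) − 0.04·(8.4, -1.68, 4.8) = (0.604, -1.8528, 0.988)
(p₃, q₃, r₃) = (0.604, -1.8528, 0.988) − 0.04·(5.04, -1.4112, 2.88) = (0.4024, -1.796352, 0.8728)

(0.4024, -1.796352, 0.8728)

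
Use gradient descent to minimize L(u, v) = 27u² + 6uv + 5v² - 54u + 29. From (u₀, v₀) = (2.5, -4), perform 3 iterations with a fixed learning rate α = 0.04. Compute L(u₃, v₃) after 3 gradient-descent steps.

∇L = (54u + 6v - 54, 6u + 10v)
(u₁, v₁) = (2.5, -4) − 0.04·(57, -25) = (0.22, -3)
(u₂, v₂) = (0.22, -3) − 0.04·(-60.12, -28.68) = (2.6248, -1.8528)
(u₃, v₃) = (2.6248, -1.8528) − 0.04·(76.6224, -2.7792) = (-0.440096, -1.741632)
L(-0.440096, -1.741632) = 77.759986985984

77.759986985984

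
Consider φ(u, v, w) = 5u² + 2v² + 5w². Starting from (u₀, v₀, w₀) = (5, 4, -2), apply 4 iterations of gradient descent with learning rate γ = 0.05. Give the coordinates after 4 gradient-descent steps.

(0.3125, 1.6384, -0.125)

∇φ = (10u, 4v, 10w)
(u₁, v₁, w₁) = (5, 4, -2) − 0.05·(50, 16, -20) = (2.5, 3.2, -1)
(u₂, v₂, w₂) = (2.5, 3.2, -1) − 0.05·(25, 12.8, -10) = (1.25, 2.56, -0.5)
(u₃, v₃, w₃) = (1.25, 2.56, -0.5) − 0.05·(12.5, 10.24, -5) = (0.625, 2.048, -0.25)
(u₄, v₄, w₄) = (0.625, 2.048, -0.25) − 0.05·(6.25, 8.192, -2.5) = (0.3125, 1.6384, -0.125)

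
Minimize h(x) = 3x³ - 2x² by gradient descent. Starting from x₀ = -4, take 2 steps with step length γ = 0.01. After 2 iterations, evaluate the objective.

-2088.741100716032

h′(x) = 9x² - 4x
x₁ = -4 − 0.01·160 = -5.6
x₂ = -5.6 − 0.01·304.64 = -8.6464
h(-8.6464) = -2088.741100716032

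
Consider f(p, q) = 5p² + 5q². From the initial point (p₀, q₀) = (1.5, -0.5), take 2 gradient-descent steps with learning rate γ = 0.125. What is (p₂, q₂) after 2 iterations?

(0.09375, -0.03125)

∇f = (10p, 10q)
(p₁, q₁) = (1.5, -0.5) − 0.125·(15, -5) = (-0.375, 0.125)
(p₂, q₂) = (-0.375, 0.125) − 0.125·(-3.75, 1.25) = (0.09375, -0.03125)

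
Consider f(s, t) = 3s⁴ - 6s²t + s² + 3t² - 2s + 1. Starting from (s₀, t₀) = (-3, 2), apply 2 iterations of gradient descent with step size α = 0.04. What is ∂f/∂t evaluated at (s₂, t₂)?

-182706.7257563136

∇f = (12s³ - 12st + 2s - 2, -6s² + 6t)
Step 1: at (-3, 2), ∇f = (-260, -42) → (-3, 2) − 0.04·(-260, -42) = (7.4, 3.68)
Step 2: at (7.4, 3.68), ∇f = (4548.704, -306.48) → (7.4, 3.68) − 0.04·(4548.704, -306.48) = (-174.54816, 15.9392)
∂f/∂t at (-174.54816, 15.9392) = -182706.7257563136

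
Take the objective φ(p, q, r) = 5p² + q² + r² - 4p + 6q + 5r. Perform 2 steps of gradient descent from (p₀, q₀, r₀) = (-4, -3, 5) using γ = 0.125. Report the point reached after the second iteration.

∇φ = (10p - 4, 2q + 6, 2r + 5)
Step 1: at (-4, -3, 5), ∇φ = (-44, 0, 15) → (-4, -3, 5) − 0.125·(-44, 0, 15) = (1.5, -3, 3.125)
Step 2: at (1.5, -3, 3.125), ∇φ = (11, 0, 11.25) → (1.5, -3, 3.125) − 0.125·(11, 0, 11.25) = (0.125, -3, 1.71875)

(0.125, -3, 1.71875)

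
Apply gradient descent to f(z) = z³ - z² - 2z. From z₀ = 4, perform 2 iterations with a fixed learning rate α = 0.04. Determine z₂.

2.020352

f′(z) = 3z² - 2z - 2
z₁ = 4 − 0.04·38 = 2.48
z₂ = 2.48 − 0.04·11.4912 = 2.020352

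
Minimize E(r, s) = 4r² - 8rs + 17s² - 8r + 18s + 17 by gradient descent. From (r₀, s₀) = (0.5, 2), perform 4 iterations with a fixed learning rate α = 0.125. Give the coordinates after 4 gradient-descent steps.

∇E = (8r - 8s - 8, -8r + 34s + 18)
Step 1: at (0.5, 2), ∇E = (-20, 82) → (0.5, 2) − 0.125·(-20, 82) = (3, -8.25)
Step 2: at (3, -8.25), ∇E = (82, -286.5) → (3, -8.25) − 0.125·(82, -286.5) = (-7.25, 27.5625)
Step 3: at (-7.25, 27.5625), ∇E = (-286.5, 1013.125) → (-7.25, 27.5625) − 0.125·(-286.5, 1013.125) = (28.5625, -99.078125)
Step 4: at (28.5625, -99.078125), ∇E = (1013.125, -3579.15625) → (28.5625, -99.078125) − 0.125·(1013.125, -3579.15625) = (-98.078125, 348.31640625)

(-98.078125, 348.31640625)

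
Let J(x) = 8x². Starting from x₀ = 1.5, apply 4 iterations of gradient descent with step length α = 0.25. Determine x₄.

J′(x) = 16x
Step 1: J′(1.5) = 24; x₁ = 1.5 − 0.25·24 = -4.5
Step 2: J′(-4.5) = -72; x₂ = -4.5 − 0.25·(-72) = 13.5
Step 3: J′(13.5) = 216; x₃ = 13.5 − 0.25·216 = -40.5
Step 4: J′(-40.5) = -648; x₄ = -40.5 − 0.25·(-648) = 121.5

121.5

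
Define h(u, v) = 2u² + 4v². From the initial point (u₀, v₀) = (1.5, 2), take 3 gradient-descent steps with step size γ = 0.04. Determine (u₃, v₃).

∇h = (4u, 8v)
(u₁, v₁) = (1.5, 2) − 0.04·(6, 16) = (1.26, 1.36)
(u₂, v₂) = (1.26, 1.36) − 0.04·(5.04, 10.88) = (1.0584, 0.9248)
(u₃, v₃) = (1.0584, 0.9248) − 0.04·(4.2336, 7.3984) = (0.889056, 0.628864)

(0.889056, 0.628864)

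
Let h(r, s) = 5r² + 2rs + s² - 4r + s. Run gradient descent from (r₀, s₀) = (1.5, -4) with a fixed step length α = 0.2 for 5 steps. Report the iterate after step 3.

(0.612, -2.16)

∇h = (10r + 2s - 4, 2r + 2s + 1)
(r₁, s₁) = (1.5, -4) − 0.2·(3, -4) = (0.9, -3.2)
(r₂, s₂) = (0.9, -3.2) − 0.2·(-1.4, -3.6) = (1.18, -2.48)
(r₃, s₃) = (1.18, -2.48) − 0.2·(2.84, -1.6) = (0.612, -2.16)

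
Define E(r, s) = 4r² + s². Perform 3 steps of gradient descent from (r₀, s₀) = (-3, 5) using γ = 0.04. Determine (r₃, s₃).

(-0.943296, 3.89344)

∇E = (8r, 2s)
(r₁, s₁) = (-3, 5) − 0.04·(-24, 10) = (-2.04, 4.6)
(r₂, s₂) = (-2.04, 4.6) − 0.04·(-16.32, 9.2) = (-1.3872, 4.232)
(r₃, s₃) = (-1.3872, 4.232) − 0.04·(-11.0976, 8.464) = (-0.943296, 3.89344)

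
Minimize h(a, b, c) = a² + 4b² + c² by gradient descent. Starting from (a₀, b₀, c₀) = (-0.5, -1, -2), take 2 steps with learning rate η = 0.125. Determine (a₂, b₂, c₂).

(-0.28125, 0, -1.125)

∇h = (2a, 8b, 2c)
(a₁, b₁, c₁) = (-0.5, -1, -2) − 0.125·(-1, -8, -4) = (-0.375, 0, -1.5)
(a₂, b₂, c₂) = (-0.375, 0, -1.5) − 0.125·(-0.75, 0, -3) = (-0.28125, 0, -1.125)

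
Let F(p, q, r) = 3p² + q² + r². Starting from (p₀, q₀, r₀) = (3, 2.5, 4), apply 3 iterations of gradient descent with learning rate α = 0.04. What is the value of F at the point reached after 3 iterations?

18.694296851456

∇F = (6p, 2q, 2r)
Step 1: at (3, 2.5, 4), ∇F = (18, 5, 8) → (3, 2.5, 4) − 0.04·(18, 5, 8) = (2.28, 2.3, 3.68)
Step 2: at (2.28, 2.3, 3.68), ∇F = (13.68, 4.6, 7.36) → (2.28, 2.3, 3.68) − 0.04·(13.68, 4.6, 7.36) = (1.7328, 2.116, 3.3856)
Step 3: at (1.7328, 2.116, 3.3856), ∇F = (10.3968, 4.232, 6.7712) → (1.7328, 2.116, 3.3856) − 0.04·(10.3968, 4.232, 6.7712) = (1.316928, 1.94672, 3.114752)
F(1.316928, 1.94672, 3.114752) = 18.694296851456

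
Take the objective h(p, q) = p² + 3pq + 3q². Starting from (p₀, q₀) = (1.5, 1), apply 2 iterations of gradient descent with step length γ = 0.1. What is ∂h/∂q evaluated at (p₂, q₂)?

∇h = (2p + 3q, 3p + 6q)
(p₁, q₁) = (1.5, 1) − 0.1·(6, 10.5) = (0.9, -0.05)
(p₂, q₂) = (0.9, -0.05) − 0.1·(1.65, 2.4) = (0.735, -0.29)
∂h/∂q at (0.735, -0.29) = 0.465

0.465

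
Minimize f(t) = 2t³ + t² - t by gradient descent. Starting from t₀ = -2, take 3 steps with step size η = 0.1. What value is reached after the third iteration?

f′(t) = 6t² + 2t - 1
Step 1: f′(-2) = 19; t₁ = -2 − 0.1·19 = -3.9
Step 2: f′(-3.9) = 82.46; t₂ = -3.9 − 0.1·82.46 = -12.146
Step 3: f′(-12.146) = 859.859896; t₃ = -12.146 − 0.1·859.859896 = -98.1319896

-98.1319896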